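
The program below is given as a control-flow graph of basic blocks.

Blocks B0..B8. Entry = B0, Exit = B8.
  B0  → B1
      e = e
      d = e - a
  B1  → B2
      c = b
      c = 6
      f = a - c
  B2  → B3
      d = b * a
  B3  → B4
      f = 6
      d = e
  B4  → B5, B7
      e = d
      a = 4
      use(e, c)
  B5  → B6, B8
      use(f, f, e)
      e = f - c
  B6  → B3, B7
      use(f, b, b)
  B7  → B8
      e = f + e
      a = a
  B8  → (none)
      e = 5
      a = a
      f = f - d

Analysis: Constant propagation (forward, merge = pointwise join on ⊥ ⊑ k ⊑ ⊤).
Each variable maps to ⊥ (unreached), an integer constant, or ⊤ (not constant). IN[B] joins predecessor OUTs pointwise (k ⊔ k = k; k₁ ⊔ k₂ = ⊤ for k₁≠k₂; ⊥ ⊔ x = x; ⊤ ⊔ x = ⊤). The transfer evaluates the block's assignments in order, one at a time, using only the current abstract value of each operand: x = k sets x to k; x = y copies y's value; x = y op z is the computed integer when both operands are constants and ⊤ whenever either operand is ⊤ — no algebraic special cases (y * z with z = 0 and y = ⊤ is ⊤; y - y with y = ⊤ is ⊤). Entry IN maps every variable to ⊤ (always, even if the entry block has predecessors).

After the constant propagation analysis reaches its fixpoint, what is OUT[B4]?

Converged values:
  B0: | IN=(all ⊤) | OUT=(all ⊤)
  B1: | IN=(all ⊤) | OUT={c:6; rest ⊤}
  B2: | IN={c:6; rest ⊤} | OUT={c:6; rest ⊤}
  B3: | IN={c:6; rest ⊤} | OUT={c:6, f:6; rest ⊤}
  B4: | IN={c:6, f:6; rest ⊤} | OUT={a:4, c:6, f:6; rest ⊤}
  B5: | IN={a:4, c:6, f:6; rest ⊤} | OUT={a:4, c:6, e:0, f:6; rest ⊤}
  B6: | IN={a:4, c:6, e:0, f:6; rest ⊤} | OUT={a:4, c:6, e:0, f:6; rest ⊤}
  B7: | IN={a:4, c:6, f:6; rest ⊤} | OUT={a:4, c:6, f:6; rest ⊤}
  B8: | IN={a:4, c:6, f:6; rest ⊤} | OUT={a:4, c:6, e:5; rest ⊤}

Merge at B4: IN[B4] = OUT[B3] = {a: ⊤, b: ⊤, c: 6, d: ⊤, e: ⊤, f: 6}
Applying B4's transfer function to that IN value gives OUT[B4] (row B4 above).

Answer: {a: 4, b: ⊤, c: 6, d: ⊤, e: ⊤, f: 6}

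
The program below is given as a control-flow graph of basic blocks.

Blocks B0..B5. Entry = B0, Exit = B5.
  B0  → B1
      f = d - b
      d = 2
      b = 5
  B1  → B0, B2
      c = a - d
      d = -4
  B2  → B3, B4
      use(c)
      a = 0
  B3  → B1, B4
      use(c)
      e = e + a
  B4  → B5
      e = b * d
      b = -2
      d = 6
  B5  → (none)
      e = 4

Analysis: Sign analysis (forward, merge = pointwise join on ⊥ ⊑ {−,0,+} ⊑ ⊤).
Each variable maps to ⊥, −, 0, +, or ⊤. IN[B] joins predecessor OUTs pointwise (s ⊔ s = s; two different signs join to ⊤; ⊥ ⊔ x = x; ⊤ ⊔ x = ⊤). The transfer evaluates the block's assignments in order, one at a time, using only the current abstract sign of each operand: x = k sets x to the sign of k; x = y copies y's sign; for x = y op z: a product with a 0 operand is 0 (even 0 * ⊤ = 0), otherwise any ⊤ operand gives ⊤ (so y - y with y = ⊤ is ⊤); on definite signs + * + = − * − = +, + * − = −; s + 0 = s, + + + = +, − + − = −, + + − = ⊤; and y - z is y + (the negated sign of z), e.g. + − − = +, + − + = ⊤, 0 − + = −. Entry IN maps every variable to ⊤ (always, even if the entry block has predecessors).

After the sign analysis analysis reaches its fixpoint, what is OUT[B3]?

Answer: {a: 0, b: +, c: ⊤, d: -, e: ⊤, f: ⊤}

Trace:
Per-block solution:
  B0:  IN=(all ⊤)  OUT={b:+, d:+; rest ⊤}
  B1:  IN={b:+; rest ⊤}  OUT={b:+, d:-; rest ⊤}
  B2:  IN={b:+, d:-; rest ⊤}  OUT={a:0, b:+, d:-; rest ⊤}
  B3:  IN={a:0, b:+, d:-; rest ⊤}  OUT={a:0, b:+, d:-; rest ⊤}
  B4:  IN={a:0, b:+, d:-; rest ⊤}  OUT={a:0, b:-, d:+, e:-; rest ⊤}
  B5:  IN={a:0, b:-, d:+, e:-; rest ⊤}  OUT={a:0, b:-, d:+, e:+; rest ⊤}

Merge at B3: IN[B3] = OUT[B2] = {a: 0, b: +, c: ⊤, d: -, e: ⊤, f: ⊤}
Applying B3's transfer function to that IN value gives OUT[B3] (row B3 above).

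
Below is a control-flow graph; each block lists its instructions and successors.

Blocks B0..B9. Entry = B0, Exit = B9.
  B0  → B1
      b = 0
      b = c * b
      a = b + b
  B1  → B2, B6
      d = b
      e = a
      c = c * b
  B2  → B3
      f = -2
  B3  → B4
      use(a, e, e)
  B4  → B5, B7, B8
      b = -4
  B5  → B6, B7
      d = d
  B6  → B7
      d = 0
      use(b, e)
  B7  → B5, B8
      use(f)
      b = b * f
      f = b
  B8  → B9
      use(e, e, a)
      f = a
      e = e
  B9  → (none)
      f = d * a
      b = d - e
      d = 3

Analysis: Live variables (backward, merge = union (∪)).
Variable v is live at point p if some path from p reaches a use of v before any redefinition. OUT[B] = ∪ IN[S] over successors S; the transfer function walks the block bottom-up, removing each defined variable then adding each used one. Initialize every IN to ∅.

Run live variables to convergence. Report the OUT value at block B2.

Answer: {a, d, e, f}

Trace:
Converged values:
  B0:   IN={c, f}   OUT={a, b, c, f}
  B1:   IN={a, b, c, f}   OUT={a, b, d, e, f}
  B2:   IN={a, d, e}   OUT={a, d, e, f}
  B3:   IN={a, d, e, f}   OUT={a, d, e, f}
  B4:   IN={a, d, e, f}   OUT={a, b, d, e, f}
  B5:   IN={a, b, d, e, f}   OUT={a, b, d, e, f}
  B6:   IN={a, b, e, f}   OUT={a, b, d, e, f}
  B7:   IN={a, b, d, e, f}   OUT={a, b, d, e, f}
  B8:   IN={a, d, e}   OUT={a, d, e}
  B9:   IN={a, d, e}   OUT={}

Merge at B2: OUT[B2] = IN[B3] = {a, d, e, f}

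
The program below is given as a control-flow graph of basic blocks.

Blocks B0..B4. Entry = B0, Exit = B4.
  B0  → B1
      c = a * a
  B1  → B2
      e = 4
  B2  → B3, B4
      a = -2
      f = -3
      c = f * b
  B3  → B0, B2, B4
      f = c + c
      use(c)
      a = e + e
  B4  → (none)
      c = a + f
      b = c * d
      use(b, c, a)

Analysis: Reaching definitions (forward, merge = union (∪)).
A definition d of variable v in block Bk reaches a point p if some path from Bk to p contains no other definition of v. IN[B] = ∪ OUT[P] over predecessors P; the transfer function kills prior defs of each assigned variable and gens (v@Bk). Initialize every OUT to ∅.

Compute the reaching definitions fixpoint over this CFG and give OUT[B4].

Answer: {a@B2, a@B3, b@B4, c@B4, e@B1, f@B2, f@B3}

Trace:
Fixpoint table:
  B0: | IN={a@B3, c@B2, e@B1, f@B3} | OUT={a@B3, c@B0, e@B1, f@B3}
  B1: | IN={a@B3, c@B0, e@B1, f@B3} | OUT={a@B3, c@B0, e@B1, f@B3}
  B2: | IN={a@B3, c@B0, c@B2, e@B1, f@B3} | OUT={a@B2, c@B2, e@B1, f@B2}
  B3: | IN={a@B2, c@B2, e@B1, f@B2} | OUT={a@B3, c@B2, e@B1, f@B3}
  B4: | IN={a@B2, a@B3, c@B2, e@B1, f@B2, f@B3} | OUT={a@B2, a@B3, b@B4, c@B4, e@B1, f@B2, f@B3}

Merge at B4: IN[B4] = OUT[B2] ⊔ OUT[B3] = {a@B2, a@B3, c@B2, e@B1, f@B2, f@B3}
Applying B4's transfer function to that IN value gives OUT[B4] (row B4 above).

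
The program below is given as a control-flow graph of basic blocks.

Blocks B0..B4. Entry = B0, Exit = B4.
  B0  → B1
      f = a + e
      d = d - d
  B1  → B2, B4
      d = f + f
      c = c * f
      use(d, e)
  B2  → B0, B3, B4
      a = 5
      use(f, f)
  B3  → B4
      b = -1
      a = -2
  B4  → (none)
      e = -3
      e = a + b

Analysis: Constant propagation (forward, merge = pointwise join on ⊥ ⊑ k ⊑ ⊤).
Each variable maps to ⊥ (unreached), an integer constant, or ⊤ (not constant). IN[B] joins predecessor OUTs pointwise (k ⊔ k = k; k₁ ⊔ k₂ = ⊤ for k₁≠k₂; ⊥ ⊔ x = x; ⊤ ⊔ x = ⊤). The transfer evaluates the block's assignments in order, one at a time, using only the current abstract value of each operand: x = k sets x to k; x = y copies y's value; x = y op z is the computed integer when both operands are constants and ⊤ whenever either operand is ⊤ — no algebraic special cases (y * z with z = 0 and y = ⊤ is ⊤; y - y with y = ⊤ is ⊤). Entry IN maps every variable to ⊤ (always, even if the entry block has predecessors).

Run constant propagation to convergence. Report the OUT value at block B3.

Answer: {a: -2, b: -1, c: ⊤, d: ⊤, e: ⊤, f: ⊤}

Derivation:
Converged values:
  B0: | IN=(all ⊤) | OUT=(all ⊤)
  B1: | IN=(all ⊤) | OUT=(all ⊤)
  B2: | IN=(all ⊤) | OUT={a:5; rest ⊤}
  B3: | IN={a:5; rest ⊤} | OUT={a:-2, b:-1; rest ⊤}
  B4: | IN=(all ⊤) | OUT=(all ⊤)

Merge at B3: IN[B3] = OUT[B2] = {a: 5, b: ⊤, c: ⊤, d: ⊤, e: ⊤, f: ⊤}
Applying B3's transfer function to that IN value gives OUT[B3] (row B3 above).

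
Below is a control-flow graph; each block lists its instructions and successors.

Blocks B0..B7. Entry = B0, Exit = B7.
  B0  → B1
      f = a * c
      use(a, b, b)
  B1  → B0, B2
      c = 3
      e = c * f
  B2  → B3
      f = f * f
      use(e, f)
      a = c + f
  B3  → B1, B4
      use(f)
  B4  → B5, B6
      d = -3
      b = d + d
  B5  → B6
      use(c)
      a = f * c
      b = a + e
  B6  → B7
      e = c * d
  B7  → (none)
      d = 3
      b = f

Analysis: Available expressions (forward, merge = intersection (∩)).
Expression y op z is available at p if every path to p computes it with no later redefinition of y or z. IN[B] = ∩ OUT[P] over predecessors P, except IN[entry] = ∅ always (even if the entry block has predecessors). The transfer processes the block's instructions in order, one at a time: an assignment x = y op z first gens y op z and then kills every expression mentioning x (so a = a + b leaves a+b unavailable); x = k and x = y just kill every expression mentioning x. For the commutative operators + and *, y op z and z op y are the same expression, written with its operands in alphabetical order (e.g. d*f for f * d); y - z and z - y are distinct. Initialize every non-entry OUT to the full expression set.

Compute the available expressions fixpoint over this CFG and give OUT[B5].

Answer: {a+e, c*f, c+f, d+d}

Working:
Per-block solution:
  B0: | IN={} | OUT={a*c}
  B1: | IN={} | OUT={c*f}
  B2: | IN={c*f} | OUT={c+f}
  B3: | IN={c+f} | OUT={c+f}
  B4: | IN={c+f} | OUT={c+f, d+d}
  B5: | IN={c+f, d+d} | OUT={a+e, c*f, c+f, d+d}
  B6: | IN={c+f, d+d} | OUT={c*d, c+f, d+d}
  B7: | IN={c*d, c+f, d+d} | OUT={c+f}

Merge at B5: IN[B5] = OUT[B4] = {c+f, d+d}
Applying B5's transfer function to that IN value gives OUT[B5] (row B5 above).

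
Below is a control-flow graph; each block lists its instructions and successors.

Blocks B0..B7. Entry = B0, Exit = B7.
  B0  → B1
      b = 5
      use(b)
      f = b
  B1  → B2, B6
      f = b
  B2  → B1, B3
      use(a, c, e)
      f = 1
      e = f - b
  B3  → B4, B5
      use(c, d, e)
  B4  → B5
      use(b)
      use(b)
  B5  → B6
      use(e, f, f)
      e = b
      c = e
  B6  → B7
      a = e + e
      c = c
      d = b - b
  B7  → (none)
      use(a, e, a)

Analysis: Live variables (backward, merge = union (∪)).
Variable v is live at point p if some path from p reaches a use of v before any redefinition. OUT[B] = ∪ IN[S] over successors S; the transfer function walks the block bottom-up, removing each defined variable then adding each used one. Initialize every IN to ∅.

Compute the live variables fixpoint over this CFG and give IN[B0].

Per-block solution:
  B0:  IN={a, c, d, e}  OUT={a, b, c, d, e}
  B1:  IN={a, b, c, d, e}  OUT={a, b, c, d, e}
  B2:  IN={a, b, c, d, e}  OUT={a, b, c, d, e, f}
  B3:  IN={b, c, d, e, f}  OUT={b, e, f}
  B4:  IN={b, e, f}  OUT={b, e, f}
  B5:  IN={b, e, f}  OUT={b, c, e}
  B6:  IN={b, c, e}  OUT={a, e}
  B7:  IN={a, e}  OUT={}

Merge at B0: OUT[B0] = IN[B1] = {a, b, c, d, e}
Applying B0's transfer function to that OUT value gives IN[B0] (row B0 above).

Answer: {a, c, d, e}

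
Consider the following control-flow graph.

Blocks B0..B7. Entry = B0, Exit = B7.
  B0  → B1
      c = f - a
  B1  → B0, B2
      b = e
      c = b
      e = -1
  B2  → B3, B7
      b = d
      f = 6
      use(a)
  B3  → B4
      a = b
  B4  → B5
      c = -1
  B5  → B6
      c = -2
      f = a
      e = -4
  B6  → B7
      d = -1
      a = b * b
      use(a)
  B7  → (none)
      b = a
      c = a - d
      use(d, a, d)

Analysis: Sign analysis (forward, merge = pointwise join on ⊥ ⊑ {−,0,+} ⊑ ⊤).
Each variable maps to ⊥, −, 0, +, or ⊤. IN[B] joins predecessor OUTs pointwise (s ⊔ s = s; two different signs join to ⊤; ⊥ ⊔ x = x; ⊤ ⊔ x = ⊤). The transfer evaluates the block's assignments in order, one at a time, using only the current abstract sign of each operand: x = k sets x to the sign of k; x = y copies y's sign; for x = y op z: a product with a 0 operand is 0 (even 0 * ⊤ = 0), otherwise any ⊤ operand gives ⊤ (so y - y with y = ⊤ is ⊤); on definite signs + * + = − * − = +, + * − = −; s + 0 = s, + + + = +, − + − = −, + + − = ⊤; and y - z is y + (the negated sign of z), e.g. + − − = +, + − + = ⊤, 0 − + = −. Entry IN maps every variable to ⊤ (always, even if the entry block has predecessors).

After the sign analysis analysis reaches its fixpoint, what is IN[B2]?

Per-block solution:
  B0:  IN=(all ⊤)  OUT=(all ⊤)
  B1:  IN=(all ⊤)  OUT={e:-; rest ⊤}
  B2:  IN={e:-; rest ⊤}  OUT={e:-, f:+; rest ⊤}
  B3:  IN={e:-, f:+; rest ⊤}  OUT={e:-, f:+; rest ⊤}
  B4:  IN={e:-, f:+; rest ⊤}  OUT={c:-, e:-, f:+; rest ⊤}
  B5:  IN={c:-, e:-, f:+; rest ⊤}  OUT={c:-, e:-; rest ⊤}
  B6:  IN={c:-, e:-; rest ⊤}  OUT={c:-, d:-, e:-; rest ⊤}
  B7:  IN={e:-; rest ⊤}  OUT={e:-; rest ⊤}

Merge at B2: IN[B2] = OUT[B1] = {a: ⊤, b: ⊤, c: ⊤, d: ⊤, e: -, f: ⊤}

Answer: {a: ⊤, b: ⊤, c: ⊤, d: ⊤, e: -, f: ⊤}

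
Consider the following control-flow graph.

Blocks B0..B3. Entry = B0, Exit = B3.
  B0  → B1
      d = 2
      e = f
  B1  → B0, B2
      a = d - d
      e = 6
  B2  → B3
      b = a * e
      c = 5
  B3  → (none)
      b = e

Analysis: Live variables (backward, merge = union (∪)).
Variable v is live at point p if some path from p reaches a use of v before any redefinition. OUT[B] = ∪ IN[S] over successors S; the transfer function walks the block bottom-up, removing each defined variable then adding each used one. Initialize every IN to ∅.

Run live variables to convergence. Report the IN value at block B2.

Converged values:
  B0:  IN={f}  OUT={d, f}
  B1:  IN={d, f}  OUT={a, e, f}
  B2:  IN={a, e}  OUT={e}
  B3:  IN={e}  OUT={}

Merge at B2: OUT[B2] = IN[B3] = {e}
Applying B2's transfer function to that OUT value gives IN[B2] (row B2 above).

Answer: {a, e}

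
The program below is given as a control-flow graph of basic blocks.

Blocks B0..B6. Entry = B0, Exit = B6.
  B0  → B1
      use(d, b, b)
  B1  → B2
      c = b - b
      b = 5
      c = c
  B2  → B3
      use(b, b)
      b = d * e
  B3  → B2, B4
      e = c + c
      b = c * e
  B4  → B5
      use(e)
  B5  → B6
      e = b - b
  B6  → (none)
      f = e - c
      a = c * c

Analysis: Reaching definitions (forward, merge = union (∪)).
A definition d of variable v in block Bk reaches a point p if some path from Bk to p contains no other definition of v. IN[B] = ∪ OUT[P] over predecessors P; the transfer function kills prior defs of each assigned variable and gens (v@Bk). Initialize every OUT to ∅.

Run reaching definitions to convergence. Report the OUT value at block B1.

Answer: {b@B1, c@B1}

Working:
Per-block solution:
  B0:  IN={}  OUT={}
  B1:  IN={}  OUT={b@B1, c@B1}
  B2:  IN={b@B1, b@B3, c@B1, e@B3}  OUT={b@B2, c@B1, e@B3}
  B3:  IN={b@B2, c@B1, e@B3}  OUT={b@B3, c@B1, e@B3}
  B4:  IN={b@B3, c@B1, e@B3}  OUT={b@B3, c@B1, e@B3}
  B5:  IN={b@B3, c@B1, e@B3}  OUT={b@B3, c@B1, e@B5}
  B6:  IN={b@B3, c@B1, e@B5}  OUT={a@B6, b@B3, c@B1, e@B5, f@B6}

Merge at B1: IN[B1] = OUT[B0] = {}
Applying B1's transfer function to that IN value gives OUT[B1] (row B1 above).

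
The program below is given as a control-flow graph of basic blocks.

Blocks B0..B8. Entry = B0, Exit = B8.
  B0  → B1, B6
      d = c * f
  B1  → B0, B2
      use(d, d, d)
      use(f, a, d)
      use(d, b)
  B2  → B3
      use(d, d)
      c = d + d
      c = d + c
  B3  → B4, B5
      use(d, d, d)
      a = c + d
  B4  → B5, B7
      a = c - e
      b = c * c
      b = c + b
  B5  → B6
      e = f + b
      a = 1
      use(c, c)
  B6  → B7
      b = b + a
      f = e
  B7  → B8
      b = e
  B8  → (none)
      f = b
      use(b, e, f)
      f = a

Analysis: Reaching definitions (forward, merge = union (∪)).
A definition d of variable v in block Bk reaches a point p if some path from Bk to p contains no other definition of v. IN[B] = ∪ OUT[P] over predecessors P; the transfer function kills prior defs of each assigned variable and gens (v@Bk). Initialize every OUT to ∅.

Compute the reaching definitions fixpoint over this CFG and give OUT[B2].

Answer: {c@B2, d@B0}

Derivation:
Fixpoint table:
  B0:   IN={d@B0}   OUT={d@B0}
  B1:   IN={d@B0}   OUT={d@B0}
  B2:   IN={d@B0}   OUT={c@B2, d@B0}
  B3:   IN={c@B2, d@B0}   OUT={a@B3, c@B2, d@B0}
  B4:   IN={a@B3, c@B2, d@B0}   OUT={a@B4, b@B4, c@B2, d@B0}
  B5:   IN={a@B3, a@B4, b@B4, c@B2, d@B0}   OUT={a@B5, b@B4, c@B2, d@B0, e@B5}
  B6:   IN={a@B5, b@B4, c@B2, d@B0, e@B5}   OUT={a@B5, b@B6, c@B2, d@B0, e@B5, f@B6}
  B7:   IN={a@B4, a@B5, b@B4, b@B6, c@B2, d@B0, e@B5, f@B6}   OUT={a@B4, a@B5, b@B7, c@B2, d@B0, e@B5, f@B6}
  B8:   IN={a@B4, a@B5, b@B7, c@B2, d@B0, e@B5, f@B6}   OUT={a@B4, a@B5, b@B7, c@B2, d@B0, e@B5, f@B8}

Merge at B2: IN[B2] = OUT[B1] = {d@B0}
Applying B2's transfer function to that IN value gives OUT[B2] (row B2 above).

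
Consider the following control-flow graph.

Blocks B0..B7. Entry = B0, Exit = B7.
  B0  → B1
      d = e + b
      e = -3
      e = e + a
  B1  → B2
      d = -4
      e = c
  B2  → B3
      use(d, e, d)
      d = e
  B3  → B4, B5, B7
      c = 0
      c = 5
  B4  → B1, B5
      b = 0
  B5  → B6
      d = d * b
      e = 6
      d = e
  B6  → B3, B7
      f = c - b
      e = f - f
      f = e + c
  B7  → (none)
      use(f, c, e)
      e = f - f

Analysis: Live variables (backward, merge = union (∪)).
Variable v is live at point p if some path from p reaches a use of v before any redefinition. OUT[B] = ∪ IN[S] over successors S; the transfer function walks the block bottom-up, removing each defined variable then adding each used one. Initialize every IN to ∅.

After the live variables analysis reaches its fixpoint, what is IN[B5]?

Converged values:
  B0:  IN={a, b, c, e, f}  OUT={b, c, f}
  B1:  IN={b, c, f}  OUT={b, d, e, f}
  B2:  IN={b, d, e, f}  OUT={b, d, e, f}
  B3:  IN={b, d, e, f}  OUT={b, c, d, e, f}
  B4:  IN={c, d, f}  OUT={b, c, d, f}
  B5:  IN={b, c, d}  OUT={b, c, d}
  B6:  IN={b, c, d}  OUT={b, c, d, e, f}
  B7:  IN={c, e, f}  OUT={}

Merge at B5: OUT[B5] = IN[B6] = {b, c, d}
Applying B5's transfer function to that OUT value gives IN[B5] (row B5 above).

Answer: {b, c, d}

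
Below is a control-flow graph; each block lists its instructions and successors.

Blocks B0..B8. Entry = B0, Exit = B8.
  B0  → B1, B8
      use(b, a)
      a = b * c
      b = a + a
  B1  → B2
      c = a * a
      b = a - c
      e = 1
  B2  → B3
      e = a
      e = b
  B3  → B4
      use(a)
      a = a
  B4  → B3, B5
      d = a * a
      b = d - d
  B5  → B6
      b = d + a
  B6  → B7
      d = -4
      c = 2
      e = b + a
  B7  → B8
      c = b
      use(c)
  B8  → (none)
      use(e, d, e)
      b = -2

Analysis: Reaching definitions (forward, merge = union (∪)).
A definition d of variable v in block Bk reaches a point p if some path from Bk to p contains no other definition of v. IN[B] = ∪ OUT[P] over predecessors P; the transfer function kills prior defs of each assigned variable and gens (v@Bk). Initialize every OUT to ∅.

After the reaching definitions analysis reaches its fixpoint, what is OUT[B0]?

Answer: {a@B0, b@B0}

Trace:
Fixpoint table:
  B0:  IN={}  OUT={a@B0, b@B0}
  B1:  IN={a@B0, b@B0}  OUT={a@B0, b@B1, c@B1, e@B1}
  B2:  IN={a@B0, b@B1, c@B1, e@B1}  OUT={a@B0, b@B1, c@B1, e@B2}
  B3:  IN={a@B0, a@B3, b@B1, b@B4, c@B1, d@B4, e@B2}  OUT={a@B3, b@B1, b@B4, c@B1, d@B4, e@B2}
  B4:  IN={a@B3, b@B1, b@B4, c@B1, d@B4, e@B2}  OUT={a@B3, b@B4, c@B1, d@B4, e@B2}
  B5:  IN={a@B3, b@B4, c@B1, d@B4, e@B2}  OUT={a@B3, b@B5, c@B1, d@B4, e@B2}
  B6:  IN={a@B3, b@B5, c@B1, d@B4, e@B2}  OUT={a@B3, b@B5, c@B6, d@B6, e@B6}
  B7:  IN={a@B3, b@B5, c@B6, d@B6, e@B6}  OUT={a@B3, b@B5, c@B7, d@B6, e@B6}
  B8:  IN={a@B0, a@B3, b@B0, b@B5, c@B7, d@B6, e@B6}  OUT={a@B0, a@B3, b@B8, c@B7, d@B6, e@B6}

B0 is the boundary node: IN[B0] = {}
Applying B0's transfer function to that IN value gives OUT[B0] (row B0 above).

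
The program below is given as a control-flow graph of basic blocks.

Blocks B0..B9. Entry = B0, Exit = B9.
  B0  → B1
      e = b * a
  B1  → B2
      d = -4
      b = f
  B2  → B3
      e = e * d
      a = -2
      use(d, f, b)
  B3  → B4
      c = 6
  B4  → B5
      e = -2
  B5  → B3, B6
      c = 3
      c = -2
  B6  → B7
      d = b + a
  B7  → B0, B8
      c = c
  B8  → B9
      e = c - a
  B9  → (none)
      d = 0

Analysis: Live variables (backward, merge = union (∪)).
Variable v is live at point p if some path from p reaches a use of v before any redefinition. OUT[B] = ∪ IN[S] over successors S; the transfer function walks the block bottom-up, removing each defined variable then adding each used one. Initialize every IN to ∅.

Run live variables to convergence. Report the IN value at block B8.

Fixpoint table:
  B0: | IN={a, b, f} | OUT={e, f}
  B1: | IN={e, f} | OUT={b, d, e, f}
  B2: | IN={b, d, e, f} | OUT={a, b, f}
  B3: | IN={a, b, f} | OUT={a, b, f}
  B4: | IN={a, b, f} | OUT={a, b, f}
  B5: | IN={a, b, f} | OUT={a, b, c, f}
  B6: | IN={a, b, c, f} | OUT={a, b, c, f}
  B7: | IN={a, b, c, f} | OUT={a, b, c, f}
  B8: | IN={a, c} | OUT={}
  B9: | IN={} | OUT={}

Merge at B8: OUT[B8] = IN[B9] = {}
Applying B8's transfer function to that OUT value gives IN[B8] (row B8 above).

Answer: {a, c}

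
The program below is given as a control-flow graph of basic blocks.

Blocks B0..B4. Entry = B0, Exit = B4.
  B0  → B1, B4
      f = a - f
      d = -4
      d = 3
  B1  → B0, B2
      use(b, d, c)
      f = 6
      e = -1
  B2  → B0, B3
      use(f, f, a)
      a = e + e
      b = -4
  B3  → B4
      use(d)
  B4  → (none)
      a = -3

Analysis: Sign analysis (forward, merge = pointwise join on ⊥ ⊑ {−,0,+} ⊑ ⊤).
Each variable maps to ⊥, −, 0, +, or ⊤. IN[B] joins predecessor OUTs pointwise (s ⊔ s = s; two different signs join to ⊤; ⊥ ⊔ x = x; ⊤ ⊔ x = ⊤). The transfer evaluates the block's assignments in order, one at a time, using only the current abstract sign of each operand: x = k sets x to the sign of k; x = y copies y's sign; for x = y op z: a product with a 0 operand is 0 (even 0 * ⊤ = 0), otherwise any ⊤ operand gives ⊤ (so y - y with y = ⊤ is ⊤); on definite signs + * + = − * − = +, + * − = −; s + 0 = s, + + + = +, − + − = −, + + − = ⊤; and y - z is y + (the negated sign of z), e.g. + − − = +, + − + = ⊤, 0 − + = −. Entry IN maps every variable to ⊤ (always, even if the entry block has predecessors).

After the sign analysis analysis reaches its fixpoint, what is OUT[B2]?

Fixpoint table:
  B0:   IN=(all ⊤)   OUT={d:+; rest ⊤}
  B1:   IN={d:+; rest ⊤}   OUT={d:+, e:-, f:+; rest ⊤}
  B2:   IN={d:+, e:-, f:+; rest ⊤}   OUT={a:-, b:-, d:+, e:-, f:+; rest ⊤}
  B3:   IN={a:-, b:-, d:+, e:-, f:+; rest ⊤}   OUT={a:-, b:-, d:+, e:-, f:+; rest ⊤}
  B4:   IN={d:+; rest ⊤}   OUT={a:-, d:+; rest ⊤}

Merge at B2: IN[B2] = OUT[B1] = {a: ⊤, b: ⊤, c: ⊤, d: +, e: -, f: +}
Applying B2's transfer function to that IN value gives OUT[B2] (row B2 above).

Answer: {a: -, b: -, c: ⊤, d: +, e: -, f: +}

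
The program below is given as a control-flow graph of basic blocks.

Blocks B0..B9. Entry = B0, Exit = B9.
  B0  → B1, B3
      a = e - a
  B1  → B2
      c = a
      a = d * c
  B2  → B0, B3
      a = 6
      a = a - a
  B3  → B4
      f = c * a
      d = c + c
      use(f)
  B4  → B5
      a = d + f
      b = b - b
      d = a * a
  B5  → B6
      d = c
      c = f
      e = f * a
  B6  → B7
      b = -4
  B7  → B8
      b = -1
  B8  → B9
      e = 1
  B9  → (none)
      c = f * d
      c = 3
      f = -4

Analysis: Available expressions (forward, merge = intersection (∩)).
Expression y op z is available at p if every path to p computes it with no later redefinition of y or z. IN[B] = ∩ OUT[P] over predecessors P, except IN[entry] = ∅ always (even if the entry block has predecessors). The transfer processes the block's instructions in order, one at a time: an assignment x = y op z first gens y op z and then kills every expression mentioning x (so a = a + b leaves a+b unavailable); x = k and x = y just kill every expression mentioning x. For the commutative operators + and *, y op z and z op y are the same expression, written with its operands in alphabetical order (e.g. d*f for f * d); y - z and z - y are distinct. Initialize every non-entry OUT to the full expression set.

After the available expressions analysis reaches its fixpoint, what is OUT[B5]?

Per-block solution:
  B0:  IN={}  OUT={}
  B1:  IN={}  OUT={c*d}
  B2:  IN={c*d}  OUT={c*d}
  B3:  IN={}  OUT={a*c, c+c}
  B4:  IN={a*c, c+c}  OUT={a*a, c+c}
  B5:  IN={a*a, c+c}  OUT={a*a, a*f}
  B6:  IN={a*a, a*f}  OUT={a*a, a*f}
  B7:  IN={a*a, a*f}  OUT={a*a, a*f}
  B8:  IN={a*a, a*f}  OUT={a*a, a*f}
  B9:  IN={a*a, a*f}  OUT={a*a}

Merge at B5: IN[B5] = OUT[B4] = {a*a, c+c}
Applying B5's transfer function to that IN value gives OUT[B5] (row B5 above).

Answer: {a*a, a*f}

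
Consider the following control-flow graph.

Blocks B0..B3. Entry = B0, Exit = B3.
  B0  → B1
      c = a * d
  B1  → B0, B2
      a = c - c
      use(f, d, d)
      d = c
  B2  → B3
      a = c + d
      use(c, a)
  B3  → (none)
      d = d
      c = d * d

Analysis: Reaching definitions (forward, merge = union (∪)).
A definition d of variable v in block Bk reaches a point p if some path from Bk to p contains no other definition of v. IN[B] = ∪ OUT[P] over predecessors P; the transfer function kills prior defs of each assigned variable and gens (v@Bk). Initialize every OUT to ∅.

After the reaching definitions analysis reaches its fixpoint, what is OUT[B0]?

Answer: {a@B1, c@B0, d@B1}

Working:
Per-block solution:
  B0:   IN={a@B1, c@B0, d@B1}   OUT={a@B1, c@B0, d@B1}
  B1:   IN={a@B1, c@B0, d@B1}   OUT={a@B1, c@B0, d@B1}
  B2:   IN={a@B1, c@B0, d@B1}   OUT={a@B2, c@B0, d@B1}
  B3:   IN={a@B2, c@B0, d@B1}   OUT={a@B2, c@B3, d@B3}

Merge at B0 (entry node, so the boundary value {} is joined with the incoming edge(s)): IN[B0] = {} ⊔ OUT[B1] = {a@B1, c@B0, d@B1}
Applying B0's transfer function to that IN value gives OUT[B0] (row B0 above).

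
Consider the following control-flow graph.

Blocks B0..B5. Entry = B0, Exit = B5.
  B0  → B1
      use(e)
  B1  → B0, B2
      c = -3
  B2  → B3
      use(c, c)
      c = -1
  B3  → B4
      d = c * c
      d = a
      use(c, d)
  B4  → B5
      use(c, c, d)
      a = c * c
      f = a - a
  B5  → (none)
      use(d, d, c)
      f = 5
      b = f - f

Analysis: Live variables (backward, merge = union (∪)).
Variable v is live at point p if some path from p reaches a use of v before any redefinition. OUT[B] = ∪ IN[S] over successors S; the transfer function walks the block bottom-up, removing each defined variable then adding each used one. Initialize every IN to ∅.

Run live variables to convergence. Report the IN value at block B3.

Per-block solution:
  B0:  IN={a, e}  OUT={a, e}
  B1:  IN={a, e}  OUT={a, c, e}
  B2:  IN={a, c}  OUT={a, c}
  B3:  IN={a, c}  OUT={c, d}
  B4:  IN={c, d}  OUT={c, d}
  B5:  IN={c, d}  OUT={}

Merge at B3: OUT[B3] = IN[B4] = {c, d}
Applying B3's transfer function to that OUT value gives IN[B3] (row B3 above).

Answer: {a, c}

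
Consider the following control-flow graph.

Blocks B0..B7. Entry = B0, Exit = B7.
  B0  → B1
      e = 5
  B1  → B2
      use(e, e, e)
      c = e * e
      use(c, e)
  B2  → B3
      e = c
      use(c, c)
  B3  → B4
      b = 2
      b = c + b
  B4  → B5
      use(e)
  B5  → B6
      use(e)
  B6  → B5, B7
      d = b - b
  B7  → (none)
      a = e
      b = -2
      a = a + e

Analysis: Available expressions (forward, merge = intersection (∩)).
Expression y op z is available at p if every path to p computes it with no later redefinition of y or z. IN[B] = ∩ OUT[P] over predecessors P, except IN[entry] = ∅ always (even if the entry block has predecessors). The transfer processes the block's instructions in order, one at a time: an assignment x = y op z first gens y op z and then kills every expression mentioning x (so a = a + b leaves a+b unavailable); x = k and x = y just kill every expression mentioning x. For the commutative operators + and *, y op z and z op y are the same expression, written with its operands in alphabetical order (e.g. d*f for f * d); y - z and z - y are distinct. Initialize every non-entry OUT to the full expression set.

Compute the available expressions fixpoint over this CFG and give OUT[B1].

Converged values:
  B0:   IN={}   OUT={}
  B1:   IN={}   OUT={e*e}
  B2:   IN={e*e}   OUT={}
  B3:   IN={}   OUT={}
  B4:   IN={}   OUT={}
  B5:   IN={}   OUT={}
  B6:   IN={}   OUT={b-b}
  B7:   IN={b-b}   OUT={}

Merge at B1: IN[B1] = OUT[B0] = {}
Applying B1's transfer function to that IN value gives OUT[B1] (row B1 above).

Answer: {e*e}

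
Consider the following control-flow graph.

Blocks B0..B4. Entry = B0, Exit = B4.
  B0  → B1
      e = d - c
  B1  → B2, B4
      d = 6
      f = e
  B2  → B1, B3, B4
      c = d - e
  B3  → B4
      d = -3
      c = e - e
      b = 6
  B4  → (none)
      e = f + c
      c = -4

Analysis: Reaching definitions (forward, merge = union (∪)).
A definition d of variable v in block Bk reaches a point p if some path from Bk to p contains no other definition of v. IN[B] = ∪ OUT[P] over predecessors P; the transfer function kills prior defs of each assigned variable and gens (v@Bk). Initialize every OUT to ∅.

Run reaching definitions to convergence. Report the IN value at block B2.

Converged values:
  B0: | IN={} | OUT={e@B0}
  B1: | IN={c@B2, d@B1, e@B0, f@B1} | OUT={c@B2, d@B1, e@B0, f@B1}
  B2: | IN={c@B2, d@B1, e@B0, f@B1} | OUT={c@B2, d@B1, e@B0, f@B1}
  B3: | IN={c@B2, d@B1, e@B0, f@B1} | OUT={b@B3, c@B3, d@B3, e@B0, f@B1}
  B4: | IN={b@B3, c@B2, c@B3, d@B1, d@B3, e@B0, f@B1} | OUT={b@B3, c@B4, d@B1, d@B3, e@B4, f@B1}

Merge at B2: IN[B2] = OUT[B1] = {c@B2, d@B1, e@B0, f@B1}

Answer: {c@B2, d@B1, e@B0, f@B1}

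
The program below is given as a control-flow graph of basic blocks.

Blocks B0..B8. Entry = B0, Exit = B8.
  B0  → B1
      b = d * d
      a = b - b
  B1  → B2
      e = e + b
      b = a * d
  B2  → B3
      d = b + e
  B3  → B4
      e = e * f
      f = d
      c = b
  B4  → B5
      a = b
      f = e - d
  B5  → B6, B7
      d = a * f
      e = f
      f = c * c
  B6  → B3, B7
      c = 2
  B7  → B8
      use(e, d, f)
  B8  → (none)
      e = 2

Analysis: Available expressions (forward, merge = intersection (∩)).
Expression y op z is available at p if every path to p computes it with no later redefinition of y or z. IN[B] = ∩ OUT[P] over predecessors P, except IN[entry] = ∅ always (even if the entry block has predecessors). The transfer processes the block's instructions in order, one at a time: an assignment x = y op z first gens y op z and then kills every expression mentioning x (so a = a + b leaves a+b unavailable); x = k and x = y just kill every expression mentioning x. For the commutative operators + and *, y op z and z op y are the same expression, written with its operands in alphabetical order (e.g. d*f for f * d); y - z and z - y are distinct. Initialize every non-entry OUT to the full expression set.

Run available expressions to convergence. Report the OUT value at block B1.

Answer: {a*d, d*d}

Trace:
Fixpoint table:
  B0: | IN={} | OUT={b-b, d*d}
  B1: | IN={b-b, d*d} | OUT={a*d, d*d}
  B2: | IN={a*d, d*d} | OUT={b+e}
  B3: | IN={} | OUT={}
  B4: | IN={} | OUT={e-d}
  B5: | IN={e-d} | OUT={c*c}
  B6: | IN={c*c} | OUT={}
  B7: | IN={} | OUT={}
  B8: | IN={} | OUT={}

Merge at B1: IN[B1] = OUT[B0] = {b-b, d*d}
Applying B1's transfer function to that IN value gives OUT[B1] (row B1 above).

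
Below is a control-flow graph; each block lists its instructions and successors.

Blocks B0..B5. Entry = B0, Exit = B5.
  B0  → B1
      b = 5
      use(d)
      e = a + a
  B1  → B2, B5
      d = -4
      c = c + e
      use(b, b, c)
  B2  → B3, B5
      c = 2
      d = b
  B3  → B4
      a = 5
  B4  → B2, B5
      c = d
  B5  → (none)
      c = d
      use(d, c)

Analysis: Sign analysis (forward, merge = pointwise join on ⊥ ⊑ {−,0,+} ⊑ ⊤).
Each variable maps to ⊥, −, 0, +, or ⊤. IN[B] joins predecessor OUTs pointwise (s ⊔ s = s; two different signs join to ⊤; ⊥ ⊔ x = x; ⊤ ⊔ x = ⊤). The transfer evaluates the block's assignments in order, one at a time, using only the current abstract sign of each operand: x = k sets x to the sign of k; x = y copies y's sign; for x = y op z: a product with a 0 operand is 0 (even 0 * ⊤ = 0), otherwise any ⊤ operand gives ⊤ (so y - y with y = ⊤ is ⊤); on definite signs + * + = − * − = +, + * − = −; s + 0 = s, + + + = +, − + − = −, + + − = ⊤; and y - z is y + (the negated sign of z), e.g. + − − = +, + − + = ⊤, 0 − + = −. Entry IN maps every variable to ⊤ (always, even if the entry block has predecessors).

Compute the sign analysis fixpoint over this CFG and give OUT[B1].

Answer: {a: ⊤, b: +, c: ⊤, d: -, e: ⊤, f: ⊤}

Working:
Fixpoint table:
  B0: | IN=(all ⊤) | OUT={b:+; rest ⊤}
  B1: | IN={b:+; rest ⊤} | OUT={b:+, d:-; rest ⊤}
  B2: | IN={b:+; rest ⊤} | OUT={b:+, c:+, d:+; rest ⊤}
  B3: | IN={b:+, c:+, d:+; rest ⊤} | OUT={a:+, b:+, c:+, d:+; rest ⊤}
  B4: | IN={a:+, b:+, c:+, d:+; rest ⊤} | OUT={a:+, b:+, c:+, d:+; rest ⊤}
  B5: | IN={b:+; rest ⊤} | OUT={b:+; rest ⊤}

Merge at B1: IN[B1] = OUT[B0] = {a: ⊤, b: +, c: ⊤, d: ⊤, e: ⊤, f: ⊤}
Applying B1's transfer function to that IN value gives OUT[B1] (row B1 above).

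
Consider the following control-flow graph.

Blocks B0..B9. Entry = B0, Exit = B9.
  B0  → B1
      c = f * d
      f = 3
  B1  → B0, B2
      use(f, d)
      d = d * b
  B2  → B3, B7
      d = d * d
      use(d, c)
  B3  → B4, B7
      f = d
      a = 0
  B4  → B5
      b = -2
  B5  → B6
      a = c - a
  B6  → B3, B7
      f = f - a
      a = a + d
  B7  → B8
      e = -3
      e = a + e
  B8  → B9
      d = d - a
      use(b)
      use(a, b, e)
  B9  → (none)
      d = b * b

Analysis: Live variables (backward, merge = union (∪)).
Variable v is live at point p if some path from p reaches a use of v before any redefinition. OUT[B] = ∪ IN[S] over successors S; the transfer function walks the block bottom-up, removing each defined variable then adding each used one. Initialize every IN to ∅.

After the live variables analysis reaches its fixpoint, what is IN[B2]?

Answer: {a, b, c, d}

Working:
Fixpoint table:
  B0:   IN={a, b, d, f}   OUT={a, b, c, d, f}
  B1:   IN={a, b, c, d, f}   OUT={a, b, c, d, f}
  B2:   IN={a, b, c, d}   OUT={a, b, c, d}
  B3:   IN={b, c, d}   OUT={a, b, c, d, f}
  B4:   IN={a, c, d, f}   OUT={a, b, c, d, f}
  B5:   IN={a, b, c, d, f}   OUT={a, b, c, d, f}
  B6:   IN={a, b, c, d, f}   OUT={a, b, c, d}
  B7:   IN={a, b, d}   OUT={a, b, d, e}
  B8:   IN={a, b, d, e}   OUT={b}
  B9:   IN={b}   OUT={}

Merge at B2: OUT[B2] = IN[B3] ⊔ IN[B7] = {a, b, c, d}
Applying B2's transfer function to that OUT value gives IN[B2] (row B2 above).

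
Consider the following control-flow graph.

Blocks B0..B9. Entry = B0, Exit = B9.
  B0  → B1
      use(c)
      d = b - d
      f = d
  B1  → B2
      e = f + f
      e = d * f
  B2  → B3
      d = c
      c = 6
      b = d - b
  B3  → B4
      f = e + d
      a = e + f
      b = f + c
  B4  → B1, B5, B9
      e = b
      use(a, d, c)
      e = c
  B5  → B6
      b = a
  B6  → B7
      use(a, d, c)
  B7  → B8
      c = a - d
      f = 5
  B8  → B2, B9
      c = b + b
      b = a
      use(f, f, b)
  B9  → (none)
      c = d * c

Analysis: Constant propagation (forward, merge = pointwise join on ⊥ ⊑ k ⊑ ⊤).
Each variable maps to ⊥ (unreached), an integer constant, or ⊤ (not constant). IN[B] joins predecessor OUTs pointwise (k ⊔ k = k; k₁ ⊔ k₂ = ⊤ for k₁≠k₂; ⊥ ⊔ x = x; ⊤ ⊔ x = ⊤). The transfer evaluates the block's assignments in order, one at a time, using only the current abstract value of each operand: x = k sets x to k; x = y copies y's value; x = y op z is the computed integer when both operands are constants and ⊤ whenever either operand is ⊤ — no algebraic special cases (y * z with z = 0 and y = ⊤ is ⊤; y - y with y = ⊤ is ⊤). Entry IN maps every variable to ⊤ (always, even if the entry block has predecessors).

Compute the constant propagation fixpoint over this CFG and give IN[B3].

Answer: {a: ⊤, b: ⊤, c: 6, d: ⊤, e: ⊤, f: ⊤}

Working:
Per-block solution:
  B0:   IN=(all ⊤)   OUT=(all ⊤)
  B1:   IN=(all ⊤)   OUT=(all ⊤)
  B2:   IN=(all ⊤)   OUT={c:6; rest ⊤}
  B3:   IN={c:6; rest ⊤}   OUT={c:6; rest ⊤}
  B4:   IN={c:6; rest ⊤}   OUT={c:6, e:6; rest ⊤}
  B5:   IN={c:6, e:6; rest ⊤}   OUT={c:6, e:6; rest ⊤}
  B6:   IN={c:6, e:6; rest ⊤}   OUT={c:6, e:6; rest ⊤}
  B7:   IN={c:6, e:6; rest ⊤}   OUT={e:6, f:5; rest ⊤}
  B8:   IN={e:6, f:5; rest ⊤}   OUT={e:6, f:5; rest ⊤}
  B9:   IN={e:6; rest ⊤}   OUT={e:6; rest ⊤}

Merge at B3: IN[B3] = OUT[B2] = {a: ⊤, b: ⊤, c: 6, d: ⊤, e: ⊤, f: ⊤}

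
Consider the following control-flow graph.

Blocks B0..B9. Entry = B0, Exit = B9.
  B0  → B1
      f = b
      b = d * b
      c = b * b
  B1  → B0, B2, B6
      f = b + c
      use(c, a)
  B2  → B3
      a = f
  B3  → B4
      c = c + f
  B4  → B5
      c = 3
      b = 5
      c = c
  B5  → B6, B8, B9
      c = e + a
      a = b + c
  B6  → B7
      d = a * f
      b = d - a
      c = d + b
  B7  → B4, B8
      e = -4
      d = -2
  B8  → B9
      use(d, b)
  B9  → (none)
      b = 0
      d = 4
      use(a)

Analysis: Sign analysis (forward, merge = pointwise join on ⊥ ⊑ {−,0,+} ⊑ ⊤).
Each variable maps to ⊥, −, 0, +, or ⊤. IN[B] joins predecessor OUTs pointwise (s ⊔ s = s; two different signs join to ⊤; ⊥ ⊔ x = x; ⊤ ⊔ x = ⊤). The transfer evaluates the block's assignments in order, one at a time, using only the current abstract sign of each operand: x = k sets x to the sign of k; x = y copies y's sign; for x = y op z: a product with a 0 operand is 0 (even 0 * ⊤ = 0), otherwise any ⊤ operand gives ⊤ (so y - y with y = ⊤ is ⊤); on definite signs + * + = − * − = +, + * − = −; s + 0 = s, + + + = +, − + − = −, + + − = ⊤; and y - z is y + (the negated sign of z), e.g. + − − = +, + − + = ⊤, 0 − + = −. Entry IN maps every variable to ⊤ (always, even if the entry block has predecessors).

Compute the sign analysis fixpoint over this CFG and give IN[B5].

Answer: {a: ⊤, b: +, c: +, d: ⊤, e: ⊤, f: ⊤}

Trace:
Fixpoint table:
  B0: | IN=(all ⊤) | OUT=(all ⊤)
  B1: | IN=(all ⊤) | OUT=(all ⊤)
  B2: | IN=(all ⊤) | OUT=(all ⊤)
  B3: | IN=(all ⊤) | OUT=(all ⊤)
  B4: | IN=(all ⊤) | OUT={b:+, c:+; rest ⊤}
  B5: | IN={b:+, c:+; rest ⊤} | OUT={b:+; rest ⊤}
  B6: | IN=(all ⊤) | OUT=(all ⊤)
  B7: | IN=(all ⊤) | OUT={d:-, e:-; rest ⊤}
  B8: | IN=(all ⊤) | OUT=(all ⊤)
  B9: | IN=(all ⊤) | OUT={b:0, d:+; rest ⊤}

Merge at B5: IN[B5] = OUT[B4] = {a: ⊤, b: +, c: +, d: ⊤, e: ⊤, f: ⊤}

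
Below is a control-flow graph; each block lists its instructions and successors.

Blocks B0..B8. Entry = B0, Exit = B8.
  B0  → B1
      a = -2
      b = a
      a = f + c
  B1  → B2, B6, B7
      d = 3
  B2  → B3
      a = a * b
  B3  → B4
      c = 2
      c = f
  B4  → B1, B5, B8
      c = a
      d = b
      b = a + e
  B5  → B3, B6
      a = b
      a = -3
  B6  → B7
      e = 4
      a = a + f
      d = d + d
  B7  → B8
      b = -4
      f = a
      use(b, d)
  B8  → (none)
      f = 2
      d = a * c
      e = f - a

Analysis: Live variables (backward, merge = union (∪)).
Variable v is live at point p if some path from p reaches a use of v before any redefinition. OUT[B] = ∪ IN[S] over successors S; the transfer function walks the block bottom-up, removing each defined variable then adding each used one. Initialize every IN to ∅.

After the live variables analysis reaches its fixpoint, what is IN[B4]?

Answer: {a, b, e, f}

Trace:
Per-block solution:
  B0:  IN={c, e, f}  OUT={a, b, c, e, f}
  B1:  IN={a, b, c, e, f}  OUT={a, b, c, d, e, f}
  B2:  IN={a, b, e, f}  OUT={a, b, e, f}
  B3:  IN={a, b, e, f}  OUT={a, b, e, f}
  B4:  IN={a, b, e, f}  OUT={a, b, c, d, e, f}
  B5:  IN={b, c, d, e, f}  OUT={a, b, c, d, e, f}
  B6:  IN={a, c, d, f}  OUT={a, c, d}
  B7:  IN={a, c, d}  OUT={a, c}
  B8:  IN={a, c}  OUT={}

Merge at B4: OUT[B4] = IN[B1] ⊔ IN[B5] ⊔ IN[B8] = {a, b, c, d, e, f}
Applying B4's transfer function to that OUT value gives IN[B4] (row B4 above).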